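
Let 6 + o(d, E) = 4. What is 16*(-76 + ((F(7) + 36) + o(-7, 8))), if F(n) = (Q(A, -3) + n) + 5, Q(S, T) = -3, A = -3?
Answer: -528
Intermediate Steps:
o(d, E) = -2 (o(d, E) = -6 + 4 = -2)
F(n) = 2 + n (F(n) = (-3 + n) + 5 = 2 + n)
16*(-76 + ((F(7) + 36) + o(-7, 8))) = 16*(-76 + (((2 + 7) + 36) - 2)) = 16*(-76 + ((9 + 36) - 2)) = 16*(-76 + (45 - 2)) = 16*(-76 + 43) = 16*(-33) = -528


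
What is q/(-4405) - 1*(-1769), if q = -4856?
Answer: 7797301/4405 ≈ 1770.1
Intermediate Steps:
q/(-4405) - 1*(-1769) = -4856/(-4405) - 1*(-1769) = -4856*(-1/4405) + 1769 = 4856/4405 + 1769 = 7797301/4405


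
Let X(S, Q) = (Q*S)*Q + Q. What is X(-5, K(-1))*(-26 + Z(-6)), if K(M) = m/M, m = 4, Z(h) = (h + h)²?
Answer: -9912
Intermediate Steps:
Z(h) = 4*h² (Z(h) = (2*h)² = 4*h²)
K(M) = 4/M
X(S, Q) = Q + S*Q² (X(S, Q) = S*Q² + Q = Q + S*Q²)
X(-5, K(-1))*(-26 + Z(-6)) = ((4/(-1))*(1 + (4/(-1))*(-5)))*(-26 + 4*(-6)²) = ((4*(-1))*(1 + (4*(-1))*(-5)))*(-26 + 4*36) = (-4*(1 - 4*(-5)))*(-26 + 144) = -4*(1 + 20)*118 = -4*21*118 = -84*118 = -9912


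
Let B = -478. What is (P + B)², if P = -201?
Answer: 461041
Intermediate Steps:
(P + B)² = (-201 - 478)² = (-679)² = 461041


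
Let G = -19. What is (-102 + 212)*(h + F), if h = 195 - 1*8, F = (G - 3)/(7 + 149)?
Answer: 801625/39 ≈ 20555.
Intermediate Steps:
F = -11/78 (F = (-19 - 3)/(7 + 149) = -22/156 = -22*1/156 = -11/78 ≈ -0.14103)
h = 187 (h = 195 - 8 = 187)
(-102 + 212)*(h + F) = (-102 + 212)*(187 - 11/78) = 110*(14575/78) = 801625/39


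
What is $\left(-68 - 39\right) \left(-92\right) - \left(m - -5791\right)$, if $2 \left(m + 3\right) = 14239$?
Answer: $- \frac{6127}{2} \approx -3063.5$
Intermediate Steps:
$m = \frac{14233}{2}$ ($m = -3 + \frac{1}{2} \cdot 14239 = -3 + \frac{14239}{2} = \frac{14233}{2} \approx 7116.5$)
$\left(-68 - 39\right) \left(-92\right) - \left(m - -5791\right) = \left(-68 - 39\right) \left(-92\right) - \left(\frac{14233}{2} - -5791\right) = \left(-107\right) \left(-92\right) - \left(\frac{14233}{2} + 5791\right) = 9844 - \frac{25815}{2} = - \frac{6127}{2}$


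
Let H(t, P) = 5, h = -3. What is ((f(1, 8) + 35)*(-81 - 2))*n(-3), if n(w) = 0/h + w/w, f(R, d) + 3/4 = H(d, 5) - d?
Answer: -10375/4 ≈ -2593.8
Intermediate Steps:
f(R, d) = 17/4 - d (f(R, d) = -¾ + (5 - d) = 17/4 - d)
n(w) = 1 (n(w) = 0/(-3) + w/w = 0*(-⅓) + 1 = 0 + 1 = 1)
((f(1, 8) + 35)*(-81 - 2))*n(-3) = (((17/4 - 1*8) + 35)*(-81 - 2))*1 = (((17/4 - 8) + 35)*(-83))*1 = ((-15/4 + 35)*(-83))*1 = ((125/4)*(-83))*1 = -10375/4*1 = -10375/4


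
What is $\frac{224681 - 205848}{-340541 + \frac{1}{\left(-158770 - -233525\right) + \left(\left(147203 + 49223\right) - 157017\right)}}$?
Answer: $- \frac{2150050612}{38877522723} \approx -0.055303$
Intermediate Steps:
$\frac{224681 - 205848}{-340541 + \frac{1}{\left(-158770 - -233525\right) + \left(\left(147203 + 49223\right) - 157017\right)}} = \frac{18833}{-340541 + \frac{1}{\left(-158770 + 233525\right) + \left(196426 - 157017\right)}} = \frac{18833}{-340541 + \frac{1}{74755 + 39409}} = \frac{18833}{-340541 + \frac{1}{114164}} = \frac{18833}{- \frac{38877522723}{114164}} = 18833 \left(- \frac{114164}{38877522723}\right) = - \frac{2150050612}{38877522723}$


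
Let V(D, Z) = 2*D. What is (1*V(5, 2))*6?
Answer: 60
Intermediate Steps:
(1*V(5, 2))*6 = (1*(2*5))*6 = (1*10)*6 = 10*6 = 60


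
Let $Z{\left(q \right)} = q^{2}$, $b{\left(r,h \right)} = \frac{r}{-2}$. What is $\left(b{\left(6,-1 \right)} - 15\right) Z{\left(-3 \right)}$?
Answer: $-162$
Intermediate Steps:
$b{\left(r,h \right)} = - \frac{r}{2}$ ($b{\left(r,h \right)} = r \left(- \frac{1}{2}\right) = - \frac{r}{2}$)
$\left(b{\left(6,-1 \right)} - 15\right) Z{\left(-3 \right)} = \left(\left(- \frac{1}{2}\right) 6 - 15\right) \left(-3\right)^{2} = \left(-3 - 15\right) 9 = \left(-18\right) 9 = -162$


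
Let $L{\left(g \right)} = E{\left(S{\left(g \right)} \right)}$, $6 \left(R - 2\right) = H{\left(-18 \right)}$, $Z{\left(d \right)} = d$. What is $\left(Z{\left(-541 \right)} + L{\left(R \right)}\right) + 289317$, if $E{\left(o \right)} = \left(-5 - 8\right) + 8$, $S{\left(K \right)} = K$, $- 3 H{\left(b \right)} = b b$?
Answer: $288771$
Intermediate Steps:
$H{\left(b \right)} = - \frac{b^{2}}{3}$ ($H{\left(b \right)} = - \frac{b b}{3} = - \frac{b^{2}}{3}$)
$R = -16$ ($R = 2 + \frac{\left(- \frac{1}{3}\right) \left(-18\right)^{2}}{6} = 2 + \frac{\left(- \frac{1}{3}\right) 324}{6} = 2 + \frac{1}{6} \left(-108\right) = 2 - 18 = -16$)
$E{\left(o \right)} = -5$ ($E{\left(o \right)} = -13 + 8 = -5$)
$L{\left(g \right)} = -5$
$\left(Z{\left(-541 \right)} + L{\left(R \right)}\right) + 289317 = \left(-541 - 5\right) + 289317 = -546 + 289317 = 288771$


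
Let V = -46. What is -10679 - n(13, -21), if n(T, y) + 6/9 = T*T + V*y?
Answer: -35440/3 ≈ -11813.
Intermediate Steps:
n(T, y) = -2/3 + T**2 - 46*y (n(T, y) = -2/3 + (T*T - 46*y) = -2/3 + (T**2 - 46*y) = -2/3 + T**2 - 46*y)
-10679 - n(13, -21) = -10679 - (-2/3 + 13**2 - 46*(-21)) = -10679 - (-2/3 + 169 + 966) = -10679 - 1*3403/3 = -10679 - 3403/3 = -35440/3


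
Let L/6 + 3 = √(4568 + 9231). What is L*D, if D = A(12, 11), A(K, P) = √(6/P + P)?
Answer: 6*√1397*(-3 + √13799)/11 ≈ 2333.7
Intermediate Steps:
A(K, P) = √(P + 6/P)
L = -18 + 6*√13799 (L = -18 + 6*√(4568 + 9231) = -18 + 6*√13799 ≈ 686.81)
D = √1397/11 (D = √(11 + 6/11) = √(127/11) = √1397/11 ≈ 3.3979)
L*D = (-18 + 6*√13799)*(√1397/11) = √1397*(-18 + 6*√13799)/11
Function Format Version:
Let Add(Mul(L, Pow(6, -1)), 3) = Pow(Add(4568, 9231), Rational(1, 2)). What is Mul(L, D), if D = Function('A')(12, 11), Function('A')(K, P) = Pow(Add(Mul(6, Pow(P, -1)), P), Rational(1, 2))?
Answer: Mul(Rational(6, 11), Pow(1397, Rational(1, 2)), Add(-3, Pow(13799, Rational(1, 2)))) ≈ 2333.7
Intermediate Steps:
Function('A')(K, P) = Pow(Add(P, Mul(6, Pow(P, -1))), Rational(1, 2))
L = Add(-18, Mul(6, Pow(13799, Rational(1, 2)))) (L = Add(-18, Mul(6, Pow(Add(4568, 9231), Rational(1, 2)))) = Add(-18, Mul(6, Pow(13799, Rational(1, 2)))) ≈ 686.81)
D = Mul(Rational(1, 11), Pow(1397, Rational(1, 2))) (D = Pow(Add(11, Mul(6, Pow(11, -1))), Rational(1, 2)) = Pow(Add(11, Mul(6, Rational(1, 11))), Rational(1, 2)) = Pow(Add(11, Rational(6, 11)), Rational(1, 2)) = Pow(Rational(127, 11), Rational(1, 2)) = Mul(Rational(1, 11), Pow(1397, Rational(1, 2))) ≈ 3.3979)
Mul(L, D) = Mul(Add(-18, Mul(6, Pow(13799, Rational(1, 2)))), Mul(Rational(1, 11), Pow(1397, Rational(1, 2)))) = Mul(Rational(1, 11), Pow(1397, Rational(1, 2)), Add(-18, Mul(6, Pow(13799, Rational(1, 2)))))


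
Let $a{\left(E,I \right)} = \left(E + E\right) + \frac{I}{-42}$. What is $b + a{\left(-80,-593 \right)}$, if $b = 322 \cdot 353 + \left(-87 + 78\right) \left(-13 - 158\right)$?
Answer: $\frac{4832483}{42} \approx 1.1506 \cdot 10^{5}$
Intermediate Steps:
$a{\left(E,I \right)} = 2 E - \frac{I}{42}$ ($a{\left(E,I \right)} = 2 E + I \left(- \frac{1}{42}\right) = 2 E - \frac{I}{42}$)
$b = 115205$ ($b = 113666 - -1539 = 113666 + 1539 = 115205$)
$b + a{\left(-80,-593 \right)} = 115205 + \left(2 \left(-80\right) - - \frac{593}{42}\right) = 115205 + \left(-160 + \frac{593}{42}\right) = 115205 - \frac{6127}{42} = \frac{4832483}{42}$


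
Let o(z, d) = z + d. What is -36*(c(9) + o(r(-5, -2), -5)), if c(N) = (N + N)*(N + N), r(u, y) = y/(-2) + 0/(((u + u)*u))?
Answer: -11520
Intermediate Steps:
r(u, y) = -y/2 (r(u, y) = y*(-1/2) + 0/(((2*u)*u)) = -y/2 + 0/((2*u**2)) = -y/2 + 0*(1/(2*u**2)) = -y/2 + 0 = -y/2)
o(z, d) = d + z
c(N) = 4*N**2 (c(N) = (2*N)*(2*N) = 4*N**2)
-36*(c(9) + o(r(-5, -2), -5)) = -36*(4*9**2 + (-5 - 1/2*(-2))) = -36*(4*81 + (-5 + 1)) = -36*(324 - 4) = -36*320 = -11520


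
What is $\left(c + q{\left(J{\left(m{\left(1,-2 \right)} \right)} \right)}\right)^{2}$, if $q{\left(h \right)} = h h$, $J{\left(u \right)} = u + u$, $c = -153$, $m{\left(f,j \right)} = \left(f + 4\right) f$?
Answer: $2809$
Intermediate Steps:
$m{\left(f,j \right)} = f \left(4 + f\right)$ ($m{\left(f,j \right)} = \left(4 + f\right) f = f \left(4 + f\right)$)
$J{\left(u \right)} = 2 u$
$q{\left(h \right)} = h^{2}$
$\left(c + q{\left(J{\left(m{\left(1,-2 \right)} \right)} \right)}\right)^{2} = \left(-153 + \left(2 \cdot 1 \left(4 + 1\right)\right)^{2}\right)^{2} = \left(-153 + \left(2 \cdot 1 \cdot 5\right)^{2}\right)^{2} = \left(-153 + \left(2 \cdot 5\right)^{2}\right)^{2} = \left(-153 + 10^{2}\right)^{2} = \left(-153 + 100\right)^{2} = \left(-53\right)^{2} = 2809$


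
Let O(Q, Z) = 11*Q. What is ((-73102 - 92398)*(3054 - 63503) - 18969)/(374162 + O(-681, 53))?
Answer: 10004290531/366671 ≈ 27284.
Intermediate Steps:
((-73102 - 92398)*(3054 - 63503) - 18969)/(374162 + O(-681, 53)) = ((-73102 - 92398)*(3054 - 63503) - 18969)/(374162 + 11*(-681)) = (-165500*(-60449) - 18969)/(374162 - 7491) = (10004309500 - 18969)/366671 = 10004290531*(1/366671) = 10004290531/366671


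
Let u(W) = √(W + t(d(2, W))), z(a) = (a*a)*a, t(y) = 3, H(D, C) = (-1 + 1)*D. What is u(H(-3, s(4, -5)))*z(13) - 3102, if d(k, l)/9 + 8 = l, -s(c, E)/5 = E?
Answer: -3102 + 2197*√3 ≈ 703.32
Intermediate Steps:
s(c, E) = -5*E
d(k, l) = -72 + 9*l
H(D, C) = 0 (H(D, C) = 0*D = 0)
z(a) = a³ (z(a) = a²*a = a³)
u(W) = √(3 + W) (u(W) = √(W + 3) = √(3 + W))
u(H(-3, s(4, -5)))*z(13) - 3102 = √(3 + 0)*13³ - 3102 = √3*2197 - 3102 = 2197*√3 - 3102 = -3102 + 2197*√3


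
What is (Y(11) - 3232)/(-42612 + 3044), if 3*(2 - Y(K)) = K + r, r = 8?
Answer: 9709/118704 ≈ 0.081792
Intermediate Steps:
Y(K) = -⅔ - K/3 (Y(K) = 2 - (K + 8)/3 = 2 - (8 + K)/3 = 2 + (-8/3 - K/3) = -⅔ - K/3)
(Y(11) - 3232)/(-42612 + 3044) = ((-⅔ - ⅓*11) - 3232)/(-42612 + 3044) = ((-⅔ - 11/3) - 3232)/(-39568) = (-13/3 - 3232)*(-1/39568) = -9709/3*(-1/39568) = 9709/118704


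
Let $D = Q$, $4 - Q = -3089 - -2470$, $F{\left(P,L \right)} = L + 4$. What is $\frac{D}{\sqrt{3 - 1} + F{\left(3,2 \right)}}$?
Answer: $\frac{1869}{17} - \frac{623 \sqrt{2}}{34} \approx 84.028$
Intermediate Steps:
$F{\left(P,L \right)} = 4 + L$
$Q = 623$ ($Q = 4 - \left(-3089 - -2470\right) = 4 - \left(-3089 + 2470\right) = 4 - -619 = 4 + 619 = 623$)
$D = 623$
$\frac{D}{\sqrt{3 - 1} + F{\left(3,2 \right)}} = \frac{1}{\sqrt{3 - 1} + \left(4 + 2\right)} 623 = \frac{1}{\sqrt{2} + 6} \cdot 623 = \frac{1}{6 + \sqrt{2}} \cdot 623 = \frac{623}{6 + \sqrt{2}}$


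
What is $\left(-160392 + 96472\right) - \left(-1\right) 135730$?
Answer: $71810$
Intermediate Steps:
$\left(-160392 + 96472\right) - \left(-1\right) 135730 = -63920 - -135730 = -63920 + 135730 = 71810$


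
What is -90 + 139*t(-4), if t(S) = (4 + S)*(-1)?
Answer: -90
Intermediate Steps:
t(S) = -4 - S
-90 + 139*t(-4) = -90 + 139*(-4 - 1*(-4)) = -90 + 139*(-4 + 4) = -90 + 139*0 = -90 + 0 = -90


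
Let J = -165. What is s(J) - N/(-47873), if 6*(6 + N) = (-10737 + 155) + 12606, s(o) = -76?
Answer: -1559150/20517 ≈ -75.993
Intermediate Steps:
N = 994/3 (N = -6 + ((-10737 + 155) + 12606)/6 = -6 + (-10582 + 12606)/6 = -6 + (⅙)*2024 = -6 + 1012/3 = 994/3 ≈ 331.33)
s(J) - N/(-47873) = -76 - 994/(3*(-47873)) = -76 - 994*(-1)/(3*47873) = -76 - 1*(-142/20517) = -76 + 142/20517 = -1559150/20517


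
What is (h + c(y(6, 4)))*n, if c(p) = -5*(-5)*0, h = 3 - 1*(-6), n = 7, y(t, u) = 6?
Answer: 63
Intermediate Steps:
h = 9 (h = 3 + 6 = 9)
c(p) = 0 (c(p) = 25*0 = 0)
(h + c(y(6, 4)))*n = (9 + 0)*7 = 9*7 = 63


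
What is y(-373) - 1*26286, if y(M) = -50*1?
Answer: -26336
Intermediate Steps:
y(M) = -50
y(-373) - 1*26286 = -50 - 1*26286 = -50 - 26286 = -26336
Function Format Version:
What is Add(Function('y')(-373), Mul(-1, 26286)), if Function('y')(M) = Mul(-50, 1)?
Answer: -26336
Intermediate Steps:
Function('y')(M) = -50
Add(Function('y')(-373), Mul(-1, 26286)) = Add(-50, Mul(-1, 26286)) = Add(-50, -26286) = -26336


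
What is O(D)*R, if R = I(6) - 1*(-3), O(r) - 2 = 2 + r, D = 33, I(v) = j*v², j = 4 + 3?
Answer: 9435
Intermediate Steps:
j = 7
I(v) = 7*v²
O(r) = 4 + r (O(r) = 2 + (2 + r) = 4 + r)
R = 255 (R = 7*6² - 1*(-3) = 7*36 + 3 = 252 + 3 = 255)
O(D)*R = (4 + 33)*255 = 37*255 = 9435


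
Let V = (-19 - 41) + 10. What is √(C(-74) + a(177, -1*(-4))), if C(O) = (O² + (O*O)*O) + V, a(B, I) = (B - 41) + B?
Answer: I*√399485 ≈ 632.05*I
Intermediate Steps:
V = -50 (V = -60 + 10 = -50)
a(B, I) = -41 + 2*B (a(B, I) = (-41 + B) + B = -41 + 2*B)
C(O) = -50 + O² + O³ (C(O) = (O² + (O*O)*O) - 50 = (O² + O²*O) - 50 = (O² + O³) - 50 = -50 + O² + O³)
√(C(-74) + a(177, -1*(-4))) = √((-50 + (-74)² + (-74)³) + (-41 + 2*177)) = √((-50 + 5476 - 405224) + (-41 + 354)) = √(-399798 + 313) = √(-399485) = I*√399485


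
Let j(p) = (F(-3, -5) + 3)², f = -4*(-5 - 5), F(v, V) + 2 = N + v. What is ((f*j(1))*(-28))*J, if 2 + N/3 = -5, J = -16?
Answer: 9479680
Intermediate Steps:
N = -21 (N = -6 + 3*(-5) = -6 - 15 = -21)
F(v, V) = -23 + v (F(v, V) = -2 + (-21 + v) = -23 + v)
f = 40 (f = -4*(-10) = 40)
j(p) = 529 (j(p) = ((-23 - 3) + 3)² = (-26 + 3)² = (-23)² = 529)
((f*j(1))*(-28))*J = ((40*529)*(-28))*(-16) = (21160*(-28))*(-16) = -592480*(-16) = 9479680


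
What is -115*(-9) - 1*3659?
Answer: -2624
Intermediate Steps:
-115*(-9) - 1*3659 = 1035 - 3659 = -2624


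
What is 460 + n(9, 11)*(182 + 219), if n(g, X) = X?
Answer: 4871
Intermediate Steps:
460 + n(9, 11)*(182 + 219) = 460 + 11*(182 + 219) = 460 + 11*401 = 460 + 4411 = 4871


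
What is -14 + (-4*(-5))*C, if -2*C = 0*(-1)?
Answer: -14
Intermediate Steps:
C = 0 (C = -0*(-1) = -1/2*0 = 0)
-14 + (-4*(-5))*C = -14 - 4*(-5)*0 = -14 + 20*0 = -14 + 0 = -14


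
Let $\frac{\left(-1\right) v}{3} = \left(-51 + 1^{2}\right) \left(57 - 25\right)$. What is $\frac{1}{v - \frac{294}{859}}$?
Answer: $\frac{859}{4122906} \approx 0.00020835$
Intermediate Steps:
$v = 4800$ ($v = - 3 \left(-51 + 1^{2}\right) \left(57 - 25\right) = - 3 \left(-51 + 1\right) 32 = - 3 \left(\left(-50\right) 32\right) = \left(-3\right) \left(-1600\right) = 4800$)
$\frac{1}{v - \frac{294}{859}} = \frac{1}{4800 - \frac{294}{859}} = \frac{1}{\frac{4122906}{859}} = \frac{859}{4122906}$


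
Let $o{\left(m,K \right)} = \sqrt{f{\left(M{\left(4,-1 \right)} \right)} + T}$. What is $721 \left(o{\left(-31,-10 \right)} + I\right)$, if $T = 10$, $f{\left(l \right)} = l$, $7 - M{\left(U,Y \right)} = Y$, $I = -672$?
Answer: $-484512 + 2163 \sqrt{2} \approx -4.8145 \cdot 10^{5}$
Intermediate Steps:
$M{\left(U,Y \right)} = 7 - Y$
$o{\left(m,K \right)} = 3 \sqrt{2}$ ($o{\left(m,K \right)} = \sqrt{\left(7 - -1\right) + 10} = \sqrt{\left(7 + 1\right) + 10} = \sqrt{8 + 10} = \sqrt{18} = 3 \sqrt{2}$)
$721 \left(o{\left(-31,-10 \right)} + I\right) = 721 \left(3 \sqrt{2} - 672\right) = 721 \left(-672 + 3 \sqrt{2}\right) = -484512 + 2163 \sqrt{2}$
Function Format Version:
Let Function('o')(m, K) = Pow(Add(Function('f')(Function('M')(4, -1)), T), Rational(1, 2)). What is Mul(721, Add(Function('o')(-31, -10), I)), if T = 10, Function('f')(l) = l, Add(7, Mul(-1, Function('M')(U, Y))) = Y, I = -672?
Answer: Add(-484512, Mul(2163, Pow(2, Rational(1, 2)))) ≈ -4.8145e+5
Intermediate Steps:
Function('M')(U, Y) = Add(7, Mul(-1, Y))
Function('o')(m, K) = Mul(3, Pow(2, Rational(1, 2))) (Function('o')(m, K) = Pow(Add(Add(7, Mul(-1, -1)), 10), Rational(1, 2)) = Pow(Add(Add(7, 1), 10), Rational(1, 2)) = Pow(Add(8, 10), Rational(1, 2)) = Pow(18, Rational(1, 2)) = Mul(3, Pow(2, Rational(1, 2))))
Mul(721, Add(Function('o')(-31, -10), I)) = Mul(721, Add(Mul(3, Pow(2, Rational(1, 2))), -672)) = Mul(721, Add(-672, Mul(3, Pow(2, Rational(1, 2))))) = Add(-484512, Mul(2163, Pow(2, Rational(1, 2))))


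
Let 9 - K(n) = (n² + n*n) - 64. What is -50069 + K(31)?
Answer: -51918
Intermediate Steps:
K(n) = 73 - 2*n² (K(n) = 9 - ((n² + n*n) - 64) = 9 - ((n² + n²) - 64) = 9 - (2*n² - 64) = 9 - (-64 + 2*n²) = 9 + (64 - 2*n²) = 73 - 2*n²)
-50069 + K(31) = -50069 + (73 - 2*31²) = -50069 + (73 - 2*961) = -50069 + (73 - 1922) = -50069 - 1849 = -51918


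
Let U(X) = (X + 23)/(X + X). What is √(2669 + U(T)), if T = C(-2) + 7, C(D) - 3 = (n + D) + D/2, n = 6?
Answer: √451295/13 ≈ 51.676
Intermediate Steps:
C(D) = 9 + 3*D/2 (C(D) = 3 + ((6 + D) + D/2) = 3 + (6 + 3*D/2) = 9 + 3*D/2)
T = 13 (T = (9 + (3/2)*(-2)) + 7 = (9 - 3) + 7 = 6 + 7 = 13)
U(X) = (23 + X)/(2*X) (U(X) = (23 + X)/((2*X)) = (23 + X)*(1/(2*X)) = (23 + X)/(2*X))
√(2669 + U(T)) = √(2669 + (½)*(23 + 13)/13) = √(2669 + (½)*(1/13)*36) = √(2669 + 18/13) = √(34715/13) = √451295/13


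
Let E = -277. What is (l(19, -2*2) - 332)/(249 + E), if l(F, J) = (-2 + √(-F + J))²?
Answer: 351/28 + I*√23/7 ≈ 12.536 + 0.68512*I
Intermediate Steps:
l(F, J) = (-2 + √(J - F))²
(l(19, -2*2) - 332)/(249 + E) = ((-2 + √(-2*2 - 1*19))² - 332)/(249 - 277) = ((-2 + √(-4 - 19))² - 332)/(-28) = ((-2 + √(-23))² - 332)*(-1/28) = ((-2 + I*√23)² - 332)*(-1/28) = (-332 + (-2 + I*√23)²)*(-1/28) = 83/7 - (-2 + I*√23)²/28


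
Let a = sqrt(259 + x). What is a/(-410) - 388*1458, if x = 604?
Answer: -565704 - sqrt(863)/410 ≈ -5.6570e+5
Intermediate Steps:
a = sqrt(863) (a = sqrt(259 + 604) = sqrt(863) ≈ 29.377)
a/(-410) - 388*1458 = sqrt(863)/(-410) - 388*1458 = sqrt(863)*(-1/410) - 565704 = -sqrt(863)/410 - 565704 = -565704 - sqrt(863)/410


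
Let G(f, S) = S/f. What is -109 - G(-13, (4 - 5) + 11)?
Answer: -1407/13 ≈ -108.23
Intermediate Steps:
-109 - G(-13, (4 - 5) + 11) = -109 - ((4 - 5) + 11)/(-13) = -109 - (-1 + 11)*(-1)/13 = -109 - 10*(-1)/13 = -109 - 1*(-10/13) = -109 + 10/13 = -1407/13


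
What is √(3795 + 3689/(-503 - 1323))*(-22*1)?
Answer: -√12646841306/83 ≈ -1354.9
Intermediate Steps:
√(3795 + 3689/(-503 - 1323))*(-22*1) = √(3795 + 3689/(-1826))*(-22) = √(3795 + 3689*(-1/1826))*(-22) = √(3795 - 3689/1826)*(-22) = √(6925981/1826)*(-22) = (√12646841306/1826)*(-22) = -√12646841306/83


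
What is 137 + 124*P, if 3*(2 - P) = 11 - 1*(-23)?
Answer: -3061/3 ≈ -1020.3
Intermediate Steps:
P = -28/3 (P = 2 - (11 - 1*(-23))/3 = 2 - (11 + 23)/3 = 2 - 1/3*34 = 2 - 34/3 = -28/3 ≈ -9.3333)
137 + 124*P = 137 + 124*(-28/3) = 137 - 3472/3 = -3061/3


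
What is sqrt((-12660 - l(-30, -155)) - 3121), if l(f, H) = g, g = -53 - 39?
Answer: I*sqrt(15689) ≈ 125.26*I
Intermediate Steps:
g = -92
l(f, H) = -92
sqrt((-12660 - l(-30, -155)) - 3121) = sqrt((-12660 - 1*(-92)) - 3121) = sqrt((-12660 + 92) - 3121) = sqrt(-12568 - 3121) = sqrt(-15689) = I*sqrt(15689)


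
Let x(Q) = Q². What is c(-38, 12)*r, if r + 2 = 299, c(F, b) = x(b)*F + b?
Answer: -1621620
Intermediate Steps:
c(F, b) = b + F*b² (c(F, b) = b²*F + b = F*b² + b = b + F*b²)
r = 297 (r = -2 + 299 = 297)
c(-38, 12)*r = (12*(1 - 38*12))*297 = (12*(1 - 456))*297 = (12*(-455))*297 = -5460*297 = -1621620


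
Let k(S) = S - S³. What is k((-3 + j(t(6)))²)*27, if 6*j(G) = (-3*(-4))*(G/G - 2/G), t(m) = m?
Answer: -13600/27 ≈ -503.70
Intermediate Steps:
j(G) = 2 - 4/G (j(G) = ((-3*(-4))*(G/G - 2/G))/6 = (12*(1 - 2/G))/6 = (12 - 24/G)/6 = 2 - 4/G)
k((-3 + j(t(6)))²)*27 = ((-3 + (2 - 4/6))² - ((-3 + (2 - 4/6))²)³)*27 = ((-3 + (2 - 4*⅙))² - ((-3 + (2 - 4*⅙))²)³)*27 = ((-3 + (2 - ⅔))² - ((-3 + (2 - ⅔))²)³)*27 = ((-3 + 4/3)² - ((-3 + 4/3)²)³)*27 = ((-5/3)² - ((-5/3)²)³)*27 = (25/9 - (25/9)³)*27 = (25/9 - 1*15625/729)*27 = (25/9 - 15625/729)*27 = -13600/729*27 = -13600/27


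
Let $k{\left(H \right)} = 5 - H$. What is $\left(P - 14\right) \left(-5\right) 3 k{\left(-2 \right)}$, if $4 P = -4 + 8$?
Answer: $1365$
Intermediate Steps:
$P = 1$ ($P = \frac{-4 + 8}{4} = \frac{1}{4} \cdot 4 = 1$)
$\left(P - 14\right) \left(-5\right) 3 k{\left(-2 \right)} = \left(1 - 14\right) \left(-5\right) 3 \left(5 - -2\right) = - 13 \left(- 15 \left(5 + 2\right)\right) = - 13 \left(\left(-15\right) 7\right) = \left(-13\right) \left(-105\right) = 1365$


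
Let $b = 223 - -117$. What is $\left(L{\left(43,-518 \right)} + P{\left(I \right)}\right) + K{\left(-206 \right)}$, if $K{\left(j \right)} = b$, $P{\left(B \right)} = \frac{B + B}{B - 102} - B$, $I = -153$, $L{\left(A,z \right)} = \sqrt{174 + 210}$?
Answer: $\frac{2471}{5} + 8 \sqrt{6} \approx 513.8$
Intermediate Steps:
$L{\left(A,z \right)} = 8 \sqrt{6}$ ($L{\left(A,z \right)} = \sqrt{384} = 8 \sqrt{6}$)
$b = 340$ ($b = 223 + 117 = 340$)
$P{\left(B \right)} = - B + \frac{2 B}{-102 + B}$ ($P{\left(B \right)} = \frac{2 B}{-102 + B} - B = - B + \frac{2 B}{-102 + B}$)
$K{\left(j \right)} = 340$
$\left(L{\left(43,-518 \right)} + P{\left(I \right)}\right) + K{\left(-206 \right)} = \left(8 \sqrt{6} - \frac{153 \left(104 - -153\right)}{-102 - 153}\right) + 340 = \left(8 \sqrt{6} - \frac{153 \left(104 + 153\right)}{-255}\right) + 340 = \left(8 \sqrt{6} - \left(- \frac{3}{5}\right) 257\right) + 340 = \left(8 \sqrt{6} + \frac{771}{5}\right) + 340 = \left(\frac{771}{5} + 8 \sqrt{6}\right) + 340 = \frac{2471}{5} + 8 \sqrt{6}$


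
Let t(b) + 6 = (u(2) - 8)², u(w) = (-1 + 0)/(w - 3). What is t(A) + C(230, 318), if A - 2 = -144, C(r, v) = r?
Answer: 273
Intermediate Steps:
u(w) = -1/(-3 + w)
A = -142 (A = 2 - 144 = -142)
t(b) = 43 (t(b) = -6 + (-1/(-3 + 2) - 8)² = -6 + (-1/(-1) - 8)² = -6 + (-1*(-1) - 8)² = -6 + (1 - 8)² = -6 + (-7)² = -6 + 49 = 43)
t(A) + C(230, 318) = 43 + 230 = 273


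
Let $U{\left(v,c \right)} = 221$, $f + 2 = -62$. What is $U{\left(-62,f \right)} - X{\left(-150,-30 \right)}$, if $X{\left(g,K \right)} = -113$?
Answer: $334$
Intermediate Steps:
$f = -64$ ($f = -2 - 62 = -64$)
$U{\left(-62,f \right)} - X{\left(-150,-30 \right)} = 221 - -113 = 221 + 113 = 334$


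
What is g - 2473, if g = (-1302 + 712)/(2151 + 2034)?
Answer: -2070019/837 ≈ -2473.1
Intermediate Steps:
g = -118/837 (g = -590/4185 = -590*1/4185 = -118/837 ≈ -0.14098)
g - 2473 = -118/837 - 2473 = -2070019/837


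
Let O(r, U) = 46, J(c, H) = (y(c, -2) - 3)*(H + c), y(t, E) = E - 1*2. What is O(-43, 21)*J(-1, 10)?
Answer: -2898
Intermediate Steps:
y(t, E) = -2 + E (y(t, E) = E - 2 = -2 + E)
J(c, H) = -7*H - 7*c (J(c, H) = ((-2 - 2) - 3)*(H + c) = (-4 - 3)*(H + c) = -7*(H + c) = -7*H - 7*c)
O(-43, 21)*J(-1, 10) = 46*(-7*10 - 7*(-1)) = 46*(-70 + 7) = 46*(-63) = -2898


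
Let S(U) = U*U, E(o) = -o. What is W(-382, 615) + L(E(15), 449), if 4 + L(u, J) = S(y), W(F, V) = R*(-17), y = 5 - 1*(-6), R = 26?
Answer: -325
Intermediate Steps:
y = 11 (y = 5 + 6 = 11)
S(U) = U²
W(F, V) = -442 (W(F, V) = 26*(-17) = -442)
L(u, J) = 117 (L(u, J) = -4 + 11² = -4 + 121 = 117)
W(-382, 615) + L(E(15), 449) = -442 + 117 = -325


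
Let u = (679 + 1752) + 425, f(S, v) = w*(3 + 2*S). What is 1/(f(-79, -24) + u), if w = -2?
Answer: 1/3166 ≈ 0.00031586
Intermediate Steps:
f(S, v) = -6 - 4*S (f(S, v) = -2*(3 + 2*S) = -6 - 4*S)
u = 2856 (u = 2431 + 425 = 2856)
1/(f(-79, -24) + u) = 1/((-6 - 4*(-79)) + 2856) = 1/((-6 + 316) + 2856) = 1/(310 + 2856) = 1/3166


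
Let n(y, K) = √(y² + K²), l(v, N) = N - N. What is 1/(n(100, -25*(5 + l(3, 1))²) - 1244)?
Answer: -1244/1146911 - 25*√641/1146911 ≈ -0.0016365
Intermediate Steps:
l(v, N) = 0
n(y, K) = √(K² + y²)
1/(n(100, -25*(5 + l(3, 1))²) - 1244) = 1/(√((-25*(5 + 0)²)² + 100²) - 1244) = 1/(√((-25*5²)² + 10000) - 1244) = 1/(√((-25*25)² + 10000) - 1244) = 1/(√((-625)² + 10000) - 1244) = 1/(√(390625 + 10000) - 1244) = 1/(√400625 - 1244) = 1/(25*√641 - 1244) = 1/(-1244 + 25*√641)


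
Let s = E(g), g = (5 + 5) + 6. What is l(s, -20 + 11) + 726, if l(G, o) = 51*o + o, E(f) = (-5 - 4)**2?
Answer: 258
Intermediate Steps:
g = 16 (g = 10 + 6 = 16)
E(f) = 81 (E(f) = (-9)**2 = 81)
s = 81
l(G, o) = 52*o
l(s, -20 + 11) + 726 = 52*(-20 + 11) + 726 = 52*(-9) + 726 = -468 + 726 = 258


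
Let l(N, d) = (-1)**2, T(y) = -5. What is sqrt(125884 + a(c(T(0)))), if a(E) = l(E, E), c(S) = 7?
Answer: sqrt(125885) ≈ 354.80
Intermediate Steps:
l(N, d) = 1
a(E) = 1
sqrt(125884 + a(c(T(0)))) = sqrt(125884 + 1) = sqrt(125885)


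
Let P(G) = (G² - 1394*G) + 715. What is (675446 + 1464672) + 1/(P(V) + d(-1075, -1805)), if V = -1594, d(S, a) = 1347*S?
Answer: 7095693916317/3315562 ≈ 2.1401e+6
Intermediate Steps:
P(G) = 715 + G² - 1394*G
(675446 + 1464672) + 1/(P(V) + d(-1075, -1805)) = (675446 + 1464672) + 1/((715 + (-1594)² - 1394*(-1594)) + 1347*(-1075)) = 2140118 + 1/((715 + 2540836 + 2222036) - 1448025) = 2140118 + 1/(4763587 - 1448025) = 2140118 + 1/3315562 = 7095693916317/3315562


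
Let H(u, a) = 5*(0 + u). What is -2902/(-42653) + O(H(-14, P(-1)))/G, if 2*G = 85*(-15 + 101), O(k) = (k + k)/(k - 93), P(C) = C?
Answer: 1200610/17585581 ≈ 0.068272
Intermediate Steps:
H(u, a) = 5*u
O(k) = 2*k/(-93 + k) (O(k) = (2*k)/(-93 + k) = 2*k/(-93 + k))
G = 3655 (G = (85*(-15 + 101))/2 = (85*86)/2 = (½)*7310 = 3655)
-2902/(-42653) + O(H(-14, P(-1)))/G = -2902/(-42653) + (2*(5*(-14))/(-93 + 5*(-14)))/3655 = -2902*(-1/42653) + (2*(-70)/(-93 - 70))*(1/3655) = 2902/42653 + (2*(-70)/(-163))*(1/3655) = 2902/42653 + (2*(-70)*(-1/163))*(1/3655) = 2902/42653 + (140/163)*(1/3655) = 2902/42653 + 28/119153 = 1200610/17585581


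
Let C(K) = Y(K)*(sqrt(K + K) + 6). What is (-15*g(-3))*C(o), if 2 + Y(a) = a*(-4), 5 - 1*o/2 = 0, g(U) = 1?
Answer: 3780 + 1260*sqrt(5) ≈ 6597.4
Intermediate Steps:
o = 10 (o = 10 - 2*0 = 10 + 0 = 10)
Y(a) = -2 - 4*a (Y(a) = -2 + a*(-4) = -2 - 4*a)
C(K) = (-2 - 4*K)*(6 + sqrt(2)*sqrt(K)) (C(K) = (-2 - 4*K)*(sqrt(K + K) + 6) = (-2 - 4*K)*(sqrt(2*K) + 6) = (-2 - 4*K)*(sqrt(2)*sqrt(K) + 6) = (-2 - 4*K)*(6 + sqrt(2)*sqrt(K)))
(-15*g(-3))*C(o) = (-15*1)*(-2*(1 + 2*10)*(6 + sqrt(2)*sqrt(10))) = -(-30)*(1 + 20)*(6 + 2*sqrt(5)) = -(-30)*21*(6 + 2*sqrt(5)) = -15*(-252 - 84*sqrt(5)) = 3780 + 1260*sqrt(5)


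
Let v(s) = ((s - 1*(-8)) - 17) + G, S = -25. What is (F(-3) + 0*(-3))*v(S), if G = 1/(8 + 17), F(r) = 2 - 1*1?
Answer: -849/25 ≈ -33.960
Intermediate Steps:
F(r) = 1 (F(r) = 2 - 1 = 1)
G = 1/25 ≈ 0.040000
v(s) = -224/25 + s (v(s) = ((s - 1*(-8)) - 17) + 1/25 = ((s + 8) - 17) + 1/25 = ((8 + s) - 17) + 1/25 = (-9 + s) + 1/25 = -224/25 + s)
(F(-3) + 0*(-3))*v(S) = (1 + 0*(-3))*(-224/25 - 25) = (1 + 0)*(-849/25) = 1*(-849/25) = -849/25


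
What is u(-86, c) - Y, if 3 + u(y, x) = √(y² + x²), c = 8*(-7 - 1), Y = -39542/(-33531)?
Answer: -140135/33531 + 26*√17 ≈ 103.02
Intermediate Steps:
Y = 39542/33531 (Y = -39542*(-1/33531) = 39542/33531 ≈ 1.1793)
c = -64 (c = 8*(-8) = -64)
u(y, x) = -3 + √(x² + y²) (u(y, x) = -3 + √(y² + x²) = -3 + √(x² + y²))
u(-86, c) - Y = (-3 + √((-64)² + (-86)²)) - 1*39542/33531 = (-3 + √(4096 + 7396)) - 39542/33531 = (-3 + √11492) - 39542/33531 = (-3 + 26*√17) - 39542/33531 = -140135/33531 + 26*√17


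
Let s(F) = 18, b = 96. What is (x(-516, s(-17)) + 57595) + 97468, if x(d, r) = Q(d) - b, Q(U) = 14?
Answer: 154981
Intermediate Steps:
x(d, r) = -82 (x(d, r) = 14 - 1*96 = 14 - 96 = -82)
(x(-516, s(-17)) + 57595) + 97468 = (-82 + 57595) + 97468 = 57513 + 97468 = 154981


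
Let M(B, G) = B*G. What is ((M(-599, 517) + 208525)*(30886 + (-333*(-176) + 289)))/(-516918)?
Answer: 4541134357/258459 ≈ 17570.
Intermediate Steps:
((M(-599, 517) + 208525)*(30886 + (-333*(-176) + 289)))/(-516918) = ((-599*517 + 208525)*(30886 + (-333*(-176) + 289)))/(-516918) = ((-309683 + 208525)*(30886 + (58608 + 289)))*(-1/516918) = -101158*(30886 + 58897)*(-1/516918) = -101158*89783*(-1/516918) = -9082268714*(-1/516918) = 4541134357/258459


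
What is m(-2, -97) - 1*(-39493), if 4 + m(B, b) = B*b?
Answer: 39683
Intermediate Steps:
m(B, b) = -4 + B*b
m(-2, -97) - 1*(-39493) = (-4 - 2*(-97)) - 1*(-39493) = (-4 + 194) + 39493 = 190 + 39493 = 39683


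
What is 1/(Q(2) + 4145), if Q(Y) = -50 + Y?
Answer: 1/4097 ≈ 0.00024408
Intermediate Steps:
1/(Q(2) + 4145) = 1/((-50 + 2) + 4145) = 1/(-48 + 4145) = 1/4097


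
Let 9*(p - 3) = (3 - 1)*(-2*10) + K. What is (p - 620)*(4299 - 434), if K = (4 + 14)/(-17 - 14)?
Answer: -670194865/279 ≈ -2.4021e+6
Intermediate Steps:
K = -18/31 (K = 18/(-31) = 18*(-1/31) = -18/31 ≈ -0.58065)
p = -421/279 (p = 3 + ((3 - 1)*(-2*10) - 18/31)/9 = 3 + (2*(-20) - 18/31)/9 = 3 + (-40 - 18/31)/9 = 3 + (1/9)*(-1258/31) = 3 - 1258/279 = -421/279 ≈ -1.5090)
(p - 620)*(4299 - 434) = (-421/279 - 620)*(4299 - 434) = -173401/279*3865 = -670194865/279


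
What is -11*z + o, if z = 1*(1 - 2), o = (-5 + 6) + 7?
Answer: 19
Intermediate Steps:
o = 8 (o = 1 + 7 = 8)
z = -1 (z = 1*(-1) = -1)
-11*z + o = -11*(-1) + 8 = 11 + 8 = 19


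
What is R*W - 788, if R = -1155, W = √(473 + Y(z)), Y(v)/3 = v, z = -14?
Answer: -788 - 1155*√431 ≈ -24766.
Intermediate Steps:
Y(v) = 3*v
W = √431 (W = √(473 + 3*(-14)) = √(473 - 42) = √431 ≈ 20.761)
R*W - 788 = -1155*√431 - 788 = -788 - 1155*√431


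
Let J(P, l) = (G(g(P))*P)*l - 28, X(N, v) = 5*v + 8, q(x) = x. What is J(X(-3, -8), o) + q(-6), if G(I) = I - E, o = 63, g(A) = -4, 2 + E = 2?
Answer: 8030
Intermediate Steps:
E = 0 (E = -2 + 2 = 0)
X(N, v) = 8 + 5*v
G(I) = I (G(I) = I - 1*0 = I + 0 = I)
J(P, l) = -28 - 4*P*l (J(P, l) = (-4*P)*l - 28 = -4*P*l - 28 = -28 - 4*P*l)
J(X(-3, -8), o) + q(-6) = (-28 - 4*(8 + 5*(-8))*63) - 6 = (-28 - 4*(8 - 40)*63) - 6 = (-28 - 4*(-32)*63) - 6 = (-28 + 8064) - 6 = 8036 - 6 = 8030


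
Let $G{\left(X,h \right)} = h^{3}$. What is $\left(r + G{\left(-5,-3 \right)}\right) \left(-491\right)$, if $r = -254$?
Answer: $137971$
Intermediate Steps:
$\left(r + G{\left(-5,-3 \right)}\right) \left(-491\right) = \left(-254 + \left(-3\right)^{3}\right) \left(-491\right) = \left(-254 - 27\right) \left(-491\right) = \left(-281\right) \left(-491\right) = 137971$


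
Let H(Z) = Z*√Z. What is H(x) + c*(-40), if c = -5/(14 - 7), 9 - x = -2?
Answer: 200/7 + 11*√11 ≈ 65.054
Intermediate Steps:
x = 11 (x = 9 - 1*(-2) = 9 + 2 = 11)
c = -5/7 ≈ -0.71429
H(Z) = Z^(3/2)
H(x) + c*(-40) = 11^(3/2) - 5/7*(-40) = 11*√11 + 200/7 = 200/7 + 11*√11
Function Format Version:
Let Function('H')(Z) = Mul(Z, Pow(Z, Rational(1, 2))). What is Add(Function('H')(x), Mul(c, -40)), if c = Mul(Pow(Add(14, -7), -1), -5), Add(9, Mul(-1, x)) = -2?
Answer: Add(Rational(200, 7), Mul(11, Pow(11, Rational(1, 2)))) ≈ 65.054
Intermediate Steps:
x = 11 (x = Add(9, Mul(-1, -2)) = Add(9, 2) = 11)
c = Rational(-5, 7) (c = Mul(Pow(7, -1), -5) = Mul(Rational(1, 7), -5) = Rational(-5, 7) ≈ -0.71429)
Function('H')(Z) = Pow(Z, Rational(3, 2))
Add(Function('H')(x), Mul(c, -40)) = Add(Pow(11, Rational(3, 2)), Mul(Rational(-5, 7), -40)) = Add(Mul(11, Pow(11, Rational(1, 2))), Rational(200, 7)) = Add(Rational(200, 7), Mul(11, Pow(11, Rational(1, 2))))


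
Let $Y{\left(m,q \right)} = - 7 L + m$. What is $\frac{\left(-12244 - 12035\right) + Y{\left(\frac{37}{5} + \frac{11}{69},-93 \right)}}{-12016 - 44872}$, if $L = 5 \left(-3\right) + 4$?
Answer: $\frac{4173541}{9813180} \approx 0.4253$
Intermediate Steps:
$L = -11$ ($L = -15 + 4 = -11$)
$Y{\left(m,q \right)} = 77 + m$ ($Y{\left(m,q \right)} = \left(-7\right) \left(-11\right) + m = 77 + m$)
$\frac{\left(-12244 - 12035\right) + Y{\left(\frac{37}{5} + \frac{11}{69},-93 \right)}}{-12016 - 44872} = \frac{\left(-12244 - 12035\right) + \left(77 + \left(\frac{37}{5} + \frac{11}{69}\right)\right)}{-12016 - 44872} = \frac{-24279 + \left(77 + \left(37 \cdot \frac{1}{5} + 11 \cdot \frac{1}{69}\right)\right)}{-56888} = \left(-24279 + \left(77 + \left(\frac{37}{5} + \frac{11}{69}\right)\right)\right) \left(- \frac{1}{56888}\right) = \left(-24279 + \left(77 + \frac{2608}{345}\right)\right) \left(- \frac{1}{56888}\right) = \left(-24279 + \frac{29173}{345}\right) \left(- \frac{1}{56888}\right) = \left(- \frac{8347082}{345}\right) \left(- \frac{1}{56888}\right) = \frac{4173541}{9813180}$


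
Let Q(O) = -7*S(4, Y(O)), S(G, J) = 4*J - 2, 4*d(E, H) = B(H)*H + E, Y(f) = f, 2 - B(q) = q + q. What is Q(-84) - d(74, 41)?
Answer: 6335/2 ≈ 3167.5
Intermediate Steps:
B(q) = 2 - 2*q (B(q) = 2 - (q + q) = 2 - 2*q)
d(E, H) = E/4 + H*(2 - 2*H)/4 (d(E, H) = ((2 - 2*H)*H + E)/4 = (H*(2 - 2*H) + E)/4 = (E + H*(2 - 2*H))/4 = E/4 + H*(2 - 2*H)/4)
S(G, J) = -2 + 4*J
Q(O) = 14 - 28*O (Q(O) = -7*(-2 + 4*O) = 14 - 28*O)
Q(-84) - d(74, 41) = (14 - 28*(-84)) - ((¼)*74 - ½*41*(-1 + 41)) = (14 + 2352) - (37/2 - ½*41*40) = 2366 - (37/2 - 820) = 2366 - 1*(-1603/2) = 2366 + 1603/2 = 6335/2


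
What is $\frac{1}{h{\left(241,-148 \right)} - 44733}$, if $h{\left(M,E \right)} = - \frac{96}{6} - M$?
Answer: $- \frac{1}{44990} \approx -2.2227 \cdot 10^{-5}$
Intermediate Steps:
$h{\left(M,E \right)} = -16 - M$ ($h{\left(M,E \right)} = \left(-96\right) \frac{1}{6} - M = -16 - M$)
$\frac{1}{h{\left(241,-148 \right)} - 44733} = \frac{1}{\left(-16 - 241\right) - 44733} = \frac{1}{-257 - 44733} = \frac{1}{-44990} = - \frac{1}{44990}$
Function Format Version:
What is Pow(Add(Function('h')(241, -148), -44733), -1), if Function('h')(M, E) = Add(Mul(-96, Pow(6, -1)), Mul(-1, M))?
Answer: Rational(-1, 44990) ≈ -2.2227e-5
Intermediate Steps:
Function('h')(M, E) = Add(-16, Mul(-1, M)) (Function('h')(M, E) = Add(Mul(-96, Rational(1, 6)), Mul(-1, M)) = Add(-16, Mul(-1, M)))
Pow(Add(Function('h')(241, -148), -44733), -1) = Pow(Add(Add(-16, Mul(-1, 241)), -44733), -1) = Pow(Add(Add(-16, -241), -44733), -1) = Pow(Add(-257, -44733), -1) = Pow(-44990, -1) = Rational(-1, 44990)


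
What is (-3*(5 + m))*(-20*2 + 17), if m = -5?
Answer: 0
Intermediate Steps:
(-3*(5 + m))*(-20*2 + 17) = (-3*(5 - 5))*(-20*2 + 17) = (-3*0)*(-40 + 17) = 0*(-23) = 0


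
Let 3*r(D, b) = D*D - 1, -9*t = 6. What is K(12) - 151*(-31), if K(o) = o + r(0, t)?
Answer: 14078/3 ≈ 4692.7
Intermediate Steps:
t = -⅔ (t = -⅑*6 = -⅔ ≈ -0.66667)
r(D, b) = -⅓ + D²/3 (r(D, b) = (D*D - 1)/3 = (D² - 1)/3 = (-1 + D²)/3 = -⅓ + D²/3)
K(o) = -⅓ + o (K(o) = o + (-⅓ + (⅓)*0²) = o + (-⅓ + (⅓)*0) = o + (-⅓ + 0) = o - ⅓ = -⅓ + o)
K(12) - 151*(-31) = (-⅓ + 12) - 151*(-31) = 35/3 + 4681 = 14078/3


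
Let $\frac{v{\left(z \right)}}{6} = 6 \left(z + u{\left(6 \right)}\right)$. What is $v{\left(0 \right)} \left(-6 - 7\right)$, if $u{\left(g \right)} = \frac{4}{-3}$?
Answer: $624$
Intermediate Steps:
$u{\left(g \right)} = - \frac{4}{3}$ ($u{\left(g \right)} = 4 \left(- \frac{1}{3}\right) = - \frac{4}{3}$)
$v{\left(z \right)} = -48 + 36 z$ ($v{\left(z \right)} = 6 \cdot 6 \left(z - \frac{4}{3}\right) = 6 \cdot 6 \left(- \frac{4}{3} + z\right) = 6 \left(-8 + 6 z\right) = -48 + 36 z$)
$v{\left(0 \right)} \left(-6 - 7\right) = \left(-48 + 36 \cdot 0\right) \left(-6 - 7\right) = \left(-48 + 0\right) \left(-13\right) = \left(-48\right) \left(-13\right) = 624$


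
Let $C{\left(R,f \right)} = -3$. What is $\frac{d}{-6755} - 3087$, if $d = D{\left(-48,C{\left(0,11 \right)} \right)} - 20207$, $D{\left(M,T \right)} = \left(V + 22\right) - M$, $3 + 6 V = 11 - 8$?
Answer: $- \frac{20832548}{6755} \approx -3084.0$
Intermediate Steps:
$V = 0$ ($V = - \frac{1}{2} + \frac{11 - 8}{6} = - \frac{1}{2} + \frac{1}{6} \cdot 3 = - \frac{1}{2} + \frac{1}{2} = 0$)
$D{\left(M,T \right)} = 22 - M$ ($D{\left(M,T \right)} = \left(0 + 22\right) - M = 22 - M$)
$d = -20137$ ($d = \left(22 - -48\right) - 20207 = \left(22 + 48\right) - 20207 = 70 - 20207 = -20137$)
$\frac{d}{-6755} - 3087 = - \frac{20137}{-6755} - 3087 = \left(-20137\right) \left(- \frac{1}{6755}\right) - 3087 = \frac{20137}{6755} - 3087 = - \frac{20832548}{6755}$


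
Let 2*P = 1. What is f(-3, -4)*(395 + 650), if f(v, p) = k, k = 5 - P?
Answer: 9405/2 ≈ 4702.5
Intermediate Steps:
P = 1/2 (P = (1/2)*1 = 1/2 ≈ 0.50000)
k = 9/2 (k = 5 - 1*1/2 = 5 - 1/2 = 9/2 ≈ 4.5000)
f(v, p) = 9/2
f(-3, -4)*(395 + 650) = 9*(395 + 650)/2 = (9/2)*1045 = 9405/2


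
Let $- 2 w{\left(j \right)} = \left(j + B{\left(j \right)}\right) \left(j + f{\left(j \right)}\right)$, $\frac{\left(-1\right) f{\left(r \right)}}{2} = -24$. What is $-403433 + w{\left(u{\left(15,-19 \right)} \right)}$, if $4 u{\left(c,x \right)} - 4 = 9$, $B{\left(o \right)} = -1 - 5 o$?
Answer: $- \frac{1612297}{4} \approx -4.0307 \cdot 10^{5}$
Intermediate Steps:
$f{\left(r \right)} = 48$ ($f{\left(r \right)} = \left(-2\right) \left(-24\right) = 48$)
$u{\left(c,x \right)} = \frac{13}{4}$ ($u{\left(c,x \right)} = 1 + \frac{1}{4} \cdot 9 = 1 + \frac{9}{4} = \frac{13}{4}$)
$w{\left(j \right)} = - \frac{\left(-1 - 4 j\right) \left(48 + j\right)}{2}$ ($w{\left(j \right)} = - \frac{\left(j - \left(1 + 5 j\right)\right) \left(j + 48\right)}{2} = - \frac{\left(-1 - 4 j\right) \left(48 + j\right)}{2}$)
$-403433 + w{\left(u{\left(15,-19 \right)} \right)} = -403433 + \left(24 + 2 \left(\frac{13}{4}\right)^{2} + \frac{193}{2} \cdot \frac{13}{4}\right) = -403433 + \left(24 + 2 \cdot \frac{169}{16} + \frac{2509}{8}\right) = -403433 + \left(24 + \frac{169}{8} + \frac{2509}{8}\right) = -403433 + \frac{1435}{4} = - \frac{1612297}{4}$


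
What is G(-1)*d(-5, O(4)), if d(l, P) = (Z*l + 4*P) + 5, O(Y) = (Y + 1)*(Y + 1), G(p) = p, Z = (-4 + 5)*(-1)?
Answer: -110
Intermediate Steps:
Z = -1 (Z = 1*(-1) = -1)
O(Y) = (1 + Y)² (O(Y) = (1 + Y)*(1 + Y) = (1 + Y)²)
d(l, P) = 5 - l + 4*P (d(l, P) = (-l + 4*P) + 5 = 5 - l + 4*P)
G(-1)*d(-5, O(4)) = -(5 - 1*(-5) + 4*(1 + 4)²) = -(5 + 5 + 4*5²) = -(5 + 5 + 4*25) = -(5 + 5 + 100) = -1*110 = -110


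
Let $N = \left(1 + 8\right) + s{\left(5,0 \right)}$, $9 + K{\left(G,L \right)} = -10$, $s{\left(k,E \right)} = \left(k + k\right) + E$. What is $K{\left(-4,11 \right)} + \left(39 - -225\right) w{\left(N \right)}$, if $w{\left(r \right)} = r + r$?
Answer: $10013$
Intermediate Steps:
$s{\left(k,E \right)} = E + 2 k$ ($s{\left(k,E \right)} = 2 k + E = E + 2 k$)
$K{\left(G,L \right)} = -19$ ($K{\left(G,L \right)} = -9 - 10 = -19$)
$N = 19$ ($N = \left(1 + 8\right) + \left(0 + 2 \cdot 5\right) = 9 + \left(0 + 10\right) = 9 + 10 = 19$)
$w{\left(r \right)} = 2 r$
$K{\left(-4,11 \right)} + \left(39 - -225\right) w{\left(N \right)} = -19 + \left(39 - -225\right) 2 \cdot 19 = -19 + \left(39 + 225\right) 38 = -19 + 264 \cdot 38 = -19 + 10032 = 10013$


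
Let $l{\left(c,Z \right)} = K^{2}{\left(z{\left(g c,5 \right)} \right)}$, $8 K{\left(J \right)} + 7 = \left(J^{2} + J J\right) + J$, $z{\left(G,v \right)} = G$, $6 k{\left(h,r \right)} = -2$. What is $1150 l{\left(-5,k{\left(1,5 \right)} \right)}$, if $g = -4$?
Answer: $\frac{380057175}{32} \approx 1.1877 \cdot 10^{7}$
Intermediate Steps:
$k{\left(h,r \right)} = - \frac{1}{3}$ ($k{\left(h,r \right)} = \frac{1}{6} \left(-2\right) = - \frac{1}{3}$)
$K{\left(J \right)} = - \frac{7}{8} + \frac{J^{2}}{4} + \frac{J}{8}$ ($K{\left(J \right)} = - \frac{7}{8} + \frac{\left(J^{2} + J J\right) + J}{8} = - \frac{7}{8} + \frac{\left(J^{2} + J^{2}\right) + J}{8} = - \frac{7}{8} + \frac{2 J^{2} + J}{8} = - \frac{7}{8} + \frac{J + 2 J^{2}}{8} = - \frac{7}{8} + \left(\frac{J^{2}}{4} + \frac{J}{8}\right) = - \frac{7}{8} + \frac{J^{2}}{4} + \frac{J}{8}$)
$l{\left(c,Z \right)} = \left(- \frac{7}{8} + 4 c^{2} - \frac{c}{2}\right)^{2}$ ($l{\left(c,Z \right)} = \left(- \frac{7}{8} + \frac{\left(- 4 c\right)^{2}}{4} + \frac{\left(-4\right) c}{8}\right)^{2} = \left(- \frac{7}{8} + \frac{16 c^{2}}{4} - \frac{c}{2}\right)^{2} = \left(- \frac{7}{8} + 4 c^{2} - \frac{c}{2}\right)^{2}$)
$1150 l{\left(-5,k{\left(1,5 \right)} \right)} = 1150 \frac{\left(-7 - -20 + 32 \left(-5\right)^{2}\right)^{2}}{64} = 1150 \frac{\left(-7 + 20 + 32 \cdot 25\right)^{2}}{64} = 1150 \frac{\left(-7 + 20 + 800\right)^{2}}{64} = 1150 \frac{813^{2}}{64} = 1150 \cdot \frac{1}{64} \cdot 660969 = 1150 \cdot \frac{660969}{64} = \frac{380057175}{32}$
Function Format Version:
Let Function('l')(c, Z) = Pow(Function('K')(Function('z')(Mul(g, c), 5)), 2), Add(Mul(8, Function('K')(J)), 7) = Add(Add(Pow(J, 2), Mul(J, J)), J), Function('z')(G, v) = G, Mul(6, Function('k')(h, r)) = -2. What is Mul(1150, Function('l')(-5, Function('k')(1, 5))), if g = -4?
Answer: Rational(380057175, 32) ≈ 1.1877e+7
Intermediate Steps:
Function('k')(h, r) = Rational(-1, 3) (Function('k')(h, r) = Mul(Rational(1, 6), -2) = Rational(-1, 3))
Function('K')(J) = Add(Rational(-7, 8), Mul(Rational(1, 4), Pow(J, 2)), Mul(Rational(1, 8), J)) (Function('K')(J) = Add(Rational(-7, 8), Mul(Rational(1, 8), Add(Add(Pow(J, 2), Mul(J, J)), J))) = Add(Rational(-7, 8), Mul(Rational(1, 8), Add(Add(Pow(J, 2), Pow(J, 2)), J))) = Add(Rational(-7, 8), Mul(Rational(1, 8), Add(Mul(2, Pow(J, 2)), J))) = Add(Rational(-7, 8), Mul(Rational(1, 8), Add(J, Mul(2, Pow(J, 2))))) = Add(Rational(-7, 8), Add(Mul(Rational(1, 4), Pow(J, 2)), Mul(Rational(1, 8), J))) = Add(Rational(-7, 8), Mul(Rational(1, 4), Pow(J, 2)), Mul(Rational(1, 8), J)))
Function('l')(c, Z) = Pow(Add(Rational(-7, 8), Mul(4, Pow(c, 2)), Mul(Rational(-1, 2), c)), 2) (Function('l')(c, Z) = Pow(Add(Rational(-7, 8), Mul(Rational(1, 4), Pow(Mul(-4, c), 2)), Mul(Rational(1, 8), Mul(-4, c))), 2) = Pow(Add(Rational(-7, 8), Mul(Rational(1, 4), Mul(16, Pow(c, 2))), Mul(Rational(-1, 2), c)), 2) = Pow(Add(Rational(-7, 8), Mul(4, Pow(c, 2)), Mul(Rational(-1, 2), c)), 2))
Mul(1150, Function('l')(-5, Function('k')(1, 5))) = Mul(1150, Mul(Rational(1, 64), Pow(Add(-7, Mul(-4, -5), Mul(32, Pow(-5, 2))), 2))) = Mul(1150, Mul(Rational(1, 64), Pow(Add(-7, 20, Mul(32, 25)), 2))) = Mul(1150, Mul(Rational(1, 64), Pow(Add(-7, 20, 800), 2))) = Mul(1150, Mul(Rational(1, 64), Pow(813, 2))) = Mul(1150, Mul(Rational(1, 64), 660969)) = Mul(1150, Rational(660969, 64)) = Rational(380057175, 32)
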